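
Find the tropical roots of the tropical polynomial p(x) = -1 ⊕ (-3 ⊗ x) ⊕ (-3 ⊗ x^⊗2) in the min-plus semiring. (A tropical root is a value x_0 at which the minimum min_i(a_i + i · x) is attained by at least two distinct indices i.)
Roots: {0, 2}

Each tropical root is a break point of the lower envelope of the lines y = a_i + i · x (there are 3 lines, with slopes 0, 1, ..., 2). Only the lines that attain the minimum somewhere contribute to roots; other lines are dominated. Here the surviving (envelope) indices are i = 2, i = 1, i = 0.
Intersections between consecutive envelope lines give the roots: for adjacent envelope indices i < j the intersection is x = (a_i − a_j) / (j − i). Reading off the sorted break points: {0, 2}.
Verification: at each break x_0, at least two indices attain the minimum of min_i(a_i + i · x_0).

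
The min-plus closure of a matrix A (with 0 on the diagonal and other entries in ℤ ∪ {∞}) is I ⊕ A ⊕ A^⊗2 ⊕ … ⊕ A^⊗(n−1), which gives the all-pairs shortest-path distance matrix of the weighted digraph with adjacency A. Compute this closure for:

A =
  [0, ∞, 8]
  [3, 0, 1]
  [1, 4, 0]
Closure =
  [0, 12, 8]
  [2, 0, 1]
  [1, 4, 0]

This is the Floyd-Warshall all-pairs shortest-path computation. For each intermediate vertex k = 0, 1, …, 2, update dist[i][j] ← min(dist[i][j], dist[i][k] + dist[k][j]). The final matrix gives, for each (i, j), the minimum total weight of any directed path from i to j (possibly empty when i = j).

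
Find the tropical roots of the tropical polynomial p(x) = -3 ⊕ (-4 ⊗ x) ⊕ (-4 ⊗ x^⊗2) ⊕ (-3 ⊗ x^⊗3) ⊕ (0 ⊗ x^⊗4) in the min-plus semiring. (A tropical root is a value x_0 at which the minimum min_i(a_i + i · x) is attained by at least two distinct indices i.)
Roots: {-3, -1, 0, 1}

Each tropical root is a break point of the lower envelope of the lines y = a_i + i · x (there are 5 lines, with slopes 0, 1, ..., 4). Only the lines that attain the minimum somewhere contribute to roots; other lines are dominated. Here the surviving (envelope) indices are i = 4, i = 3, i = 2, i = 1, i = 0.
Intersections between consecutive envelope lines give the roots: for adjacent envelope indices i < j the intersection is x = (a_i − a_j) / (j − i). Reading off the sorted break points: {-3, -1, 0, 1}.
Verification: at each break x_0, at least two indices attain the minimum of min_i(a_i + i · x_0).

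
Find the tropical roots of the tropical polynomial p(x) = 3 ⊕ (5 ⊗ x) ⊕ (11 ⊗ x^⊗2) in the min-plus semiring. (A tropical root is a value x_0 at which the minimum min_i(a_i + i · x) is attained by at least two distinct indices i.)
Roots: {-6, -2}

Each tropical root is a break point of the lower envelope of the lines y = a_i + i · x (there are 3 lines, with slopes 0, 1, ..., 2). Only the lines that attain the minimum somewhere contribute to roots; other lines are dominated. Here the surviving (envelope) indices are i = 2, i = 1, i = 0.
Intersections between consecutive envelope lines give the roots: for adjacent envelope indices i < j the intersection is x = (a_i − a_j) / (j − i). Reading off the sorted break points: {-6, -2}.
Verification: at each break x_0, at least two indices attain the minimum of min_i(a_i + i · x_0).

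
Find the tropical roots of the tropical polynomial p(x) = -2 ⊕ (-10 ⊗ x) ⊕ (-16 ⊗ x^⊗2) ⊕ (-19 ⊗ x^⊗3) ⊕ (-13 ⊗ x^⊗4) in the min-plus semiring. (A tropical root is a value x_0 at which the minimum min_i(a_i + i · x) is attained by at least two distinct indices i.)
Roots: {-6, 3, 6, 8}

Each tropical root is a break point of the lower envelope of the lines y = a_i + i · x (there are 5 lines, with slopes 0, 1, ..., 4). Only the lines that attain the minimum somewhere contribute to roots; other lines are dominated. Here the surviving (envelope) indices are i = 4, i = 3, i = 2, i = 1, i = 0.
Intersections between consecutive envelope lines give the roots: for adjacent envelope indices i < j the intersection is x = (a_i − a_j) / (j − i). Reading off the sorted break points: {-6, 3, 6, 8}.
Verification: at each break x_0, at least two indices attain the minimum of min_i(a_i + i · x_0).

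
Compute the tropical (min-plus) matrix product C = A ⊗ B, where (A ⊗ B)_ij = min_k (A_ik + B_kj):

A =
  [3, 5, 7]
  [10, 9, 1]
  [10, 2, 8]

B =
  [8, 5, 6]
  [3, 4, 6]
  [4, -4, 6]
A ⊗ B =
  [8, 3, 9]
  [5, -3, 7]
  [5, 4, 8]

Apply the min-plus product entry-by-entry:
  C[0][0] = min over k of (A[0][0] + B[0][0] = 3 + 8 = 11, A[0][1] + B[1][0] = 5 + 3 = 8, A[0][2] + B[2][0] = 7 + 4 = 11) = 8 (attained at k = 1)
  C[0][1] = min over k of (A[0][0] + B[0][1] = 3 + 5 = 8, A[0][1] + B[1][1] = 5 + 4 = 9, A[0][2] + B[2][1] = 7 + -4 = 3) = 3 (attained at k = 2)
  C[0][2] = min over k of (A[0][0] + B[0][2] = 3 + 6 = 9, A[0][1] + B[1][2] = 5 + 6 = 11, A[0][2] + B[2][2] = 7 + 6 = 13) = 9 (attained at k = 0)
  C[1][0] = min over k of (A[1][0] + B[0][0] = 10 + 8 = 18, A[1][1] + B[1][0] = 9 + 3 = 12, A[1][2] + B[2][0] = 1 + 4 = 5) = 5 (attained at k = 2)
  C[1][1] = min over k of (A[1][0] + B[0][1] = 10 + 5 = 15, A[1][1] + B[1][1] = 9 + 4 = 13, A[1][2] + B[2][1] = 1 + -4 = -3) = -3 (attained at k = 2)
  C[1][2] = min over k of (A[1][0] + B[0][2] = 10 + 6 = 16, A[1][1] + B[1][2] = 9 + 6 = 15, A[1][2] + B[2][2] = 1 + 6 = 7) = 7 (attained at k = 2)
  C[2][0] = min over k of (A[2][0] + B[0][0] = 10 + 8 = 18, A[2][1] + B[1][0] = 2 + 3 = 5, A[2][2] + B[2][0] = 8 + 4 = 12) = 5 (attained at k = 1)
  C[2][1] = min over k of (A[2][0] + B[0][1] = 10 + 5 = 15, A[2][1] + B[1][1] = 2 + 4 = 6, A[2][2] + B[2][1] = 8 + -4 = 4) = 4 (attained at k = 2)
  C[2][2] = min over k of (A[2][0] + B[0][2] = 10 + 6 = 16, A[2][1] + B[1][2] = 2 + 6 = 8, A[2][2] + B[2][2] = 8 + 6 = 14) = 8 (attained at k = 1)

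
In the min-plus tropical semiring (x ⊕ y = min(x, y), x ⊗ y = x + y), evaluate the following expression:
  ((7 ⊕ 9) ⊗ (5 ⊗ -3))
((7 ⊕ 9) ⊗ (5 ⊗ -3)) = 9

Expand innermost to outermost. Recall ⊕ takes the minimum of its arguments and ⊗ takes their sum. Working out the expression ((7 ⊕ 9) ⊗ (5 ⊗ -3)) gives 9.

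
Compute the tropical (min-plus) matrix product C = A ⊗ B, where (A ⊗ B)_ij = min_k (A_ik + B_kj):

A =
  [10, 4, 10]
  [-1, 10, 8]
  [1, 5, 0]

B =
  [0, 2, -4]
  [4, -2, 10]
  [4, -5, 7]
A ⊗ B =
  [8, 2, 6]
  [-1, 1, -5]
  [1, -5, -3]

Apply the min-plus product entry-by-entry:
  C[0][0] = min over k of (A[0][0] + B[0][0] = 10 + 0 = 10, A[0][1] + B[1][0] = 4 + 4 = 8, A[0][2] + B[2][0] = 10 + 4 = 14) = 8 (attained at k = 1)
  C[0][1] = min over k of (A[0][0] + B[0][1] = 10 + 2 = 12, A[0][1] + B[1][1] = 4 + -2 = 2, A[0][2] + B[2][1] = 10 + -5 = 5) = 2 (attained at k = 1)
  C[0][2] = min over k of (A[0][0] + B[0][2] = 10 + -4 = 6, A[0][1] + B[1][2] = 4 + 10 = 14, A[0][2] + B[2][2] = 10 + 7 = 17) = 6 (attained at k = 0)
  C[1][0] = min over k of (A[1][0] + B[0][0] = -1 + 0 = -1, A[1][1] + B[1][0] = 10 + 4 = 14, A[1][2] + B[2][0] = 8 + 4 = 12) = -1 (attained at k = 0)
  C[1][1] = min over k of (A[1][0] + B[0][1] = -1 + 2 = 1, A[1][1] + B[1][1] = 10 + -2 = 8, A[1][2] + B[2][1] = 8 + -5 = 3) = 1 (attained at k = 0)
  C[1][2] = min over k of (A[1][0] + B[0][2] = -1 + -4 = -5, A[1][1] + B[1][2] = 10 + 10 = 20, A[1][2] + B[2][2] = 8 + 7 = 15) = -5 (attained at k = 0)
  C[2][0] = min over k of (A[2][0] + B[0][0] = 1 + 0 = 1, A[2][1] + B[1][0] = 5 + 4 = 9, A[2][2] + B[2][0] = 0 + 4 = 4) = 1 (attained at k = 0)
  C[2][1] = min over k of (A[2][0] + B[0][1] = 1 + 2 = 3, A[2][1] + B[1][1] = 5 + -2 = 3, A[2][2] + B[2][1] = 0 + -5 = -5) = -5 (attained at k = 2)
  C[2][2] = min over k of (A[2][0] + B[0][2] = 1 + -4 = -3, A[2][1] + B[1][2] = 5 + 10 = 15, A[2][2] + B[2][2] = 0 + 7 = 7) = -3 (attained at k = 0)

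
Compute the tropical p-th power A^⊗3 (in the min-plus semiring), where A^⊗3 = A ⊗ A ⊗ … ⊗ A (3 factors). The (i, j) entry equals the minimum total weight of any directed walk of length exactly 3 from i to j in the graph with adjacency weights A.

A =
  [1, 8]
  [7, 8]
A^⊗3 =
  [3, 10]
  [9, 16]

Each entry (A^⊗3)_ij equals the minimum over all length-3 walks i = v_0 → v_1 → … → v_3 = j of Σ_t A[v_t][v_{t+1}]. For example, for (i, j) = (0, 1) we minimise over 4 possible intermediate vertex sequences; the minimum is 10, attained along the walk 0 → 0 → 0 → 1.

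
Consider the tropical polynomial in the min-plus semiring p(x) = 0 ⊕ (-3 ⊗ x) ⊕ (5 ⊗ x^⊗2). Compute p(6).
p(6) = 0

A tropical monomial a ⊗ x^⊗i evaluates to a + i · x. Evaluating each term at x = 6:
  Term 0 contributes 0 + 0 · 6 = 0
  Term 1 contributes -3 + 1 · 6 = 3
  Term 2 contributes 5 + 2 · 6 = 17
p(6) = ⊕ of these = min[0, 3, 17] = 0.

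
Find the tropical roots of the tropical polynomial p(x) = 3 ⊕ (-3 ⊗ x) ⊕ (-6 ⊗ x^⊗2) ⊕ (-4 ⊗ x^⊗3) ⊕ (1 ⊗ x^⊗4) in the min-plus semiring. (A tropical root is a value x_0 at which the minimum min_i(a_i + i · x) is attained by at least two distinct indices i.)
Roots: {-5, -2, 3, 6}

Each tropical root is a break point of the lower envelope of the lines y = a_i + i · x (there are 5 lines, with slopes 0, 1, ..., 4). Only the lines that attain the minimum somewhere contribute to roots; other lines are dominated. Here the surviving (envelope) indices are i = 4, i = 3, i = 2, i = 1, i = 0.
Intersections between consecutive envelope lines give the roots: for adjacent envelope indices i < j the intersection is x = (a_i − a_j) / (j − i). Reading off the sorted break points: {-5, -2, 3, 6}.
Verification: at each break x_0, at least two indices attain the minimum of min_i(a_i + i · x_0).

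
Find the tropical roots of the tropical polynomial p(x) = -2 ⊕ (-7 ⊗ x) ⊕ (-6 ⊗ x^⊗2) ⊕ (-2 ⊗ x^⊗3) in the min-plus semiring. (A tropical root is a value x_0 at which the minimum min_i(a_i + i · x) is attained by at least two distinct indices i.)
Roots: {-4, -1, 5}

Each tropical root is a break point of the lower envelope of the lines y = a_i + i · x (there are 4 lines, with slopes 0, 1, ..., 3). Only the lines that attain the minimum somewhere contribute to roots; other lines are dominated. Here the surviving (envelope) indices are i = 3, i = 2, i = 1, i = 0.
Intersections between consecutive envelope lines give the roots: for adjacent envelope indices i < j the intersection is x = (a_i − a_j) / (j − i). Reading off the sorted break points: {-4, -1, 5}.
Verification: at each break x_0, at least two indices attain the minimum of min_i(a_i + i · x_0).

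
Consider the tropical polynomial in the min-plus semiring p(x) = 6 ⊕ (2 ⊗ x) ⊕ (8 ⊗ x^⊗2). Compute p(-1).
p(-1) = 1

A tropical monomial a ⊗ x^⊗i evaluates to a + i · x. Evaluating each term at x = -1:
  Term 0 contributes 6 + 0 · -1 = 6
  Term 1 contributes 2 + 1 · -1 = 1
  Term 2 contributes 8 + 2 · -1 = 6
p(-1) = ⊕ of these = min[6, 1, 6] = 1.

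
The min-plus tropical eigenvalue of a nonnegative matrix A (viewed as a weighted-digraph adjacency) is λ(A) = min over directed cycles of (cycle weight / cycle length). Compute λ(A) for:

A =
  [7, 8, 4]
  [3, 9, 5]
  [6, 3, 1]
λ(A) = 1

Enumerate directed cycles and compute their means (weight / length). Sample:
  cycle 0 → 0: weight = 7, length = 1, mean = 7/1 ≈ 7.000
  cycle 1 → 1: weight = 9, length = 1, mean = 9/1 ≈ 9.000
  cycle 2 → 2: weight = 1, length = 1, mean = 1/1 ≈ 1.000
  cycle 0 → 1 → 0: weight = 11, length = 2, mean = 11/2 ≈ 5.500
  cycle 0 → 2 → 0: weight = 10, length = 2, mean = 10/2 ≈ 5.000
  cycle 1 → 0 → 1: weight = 11, length = 2, mean = 11/2 ≈ 5.500
Minimum mean = 1.000, attained e.g. along the cycle 2 → 2 with weight 1 and length 1. So λ(A) = 1/1 = 1.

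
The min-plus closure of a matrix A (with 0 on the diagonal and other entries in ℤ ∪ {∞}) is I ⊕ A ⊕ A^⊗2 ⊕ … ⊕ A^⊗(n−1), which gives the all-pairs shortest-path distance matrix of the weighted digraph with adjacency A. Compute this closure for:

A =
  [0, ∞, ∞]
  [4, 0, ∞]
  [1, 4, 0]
Closure =
  [0, ∞, ∞]
  [4, 0, ∞]
  [1, 4, 0]

This is the Floyd-Warshall all-pairs shortest-path computation. For each intermediate vertex k = 0, 1, …, 2, update dist[i][j] ← min(dist[i][j], dist[i][k] + dist[k][j]). The final matrix gives, for each (i, j), the minimum total weight of any directed path from i to j (possibly empty when i = j).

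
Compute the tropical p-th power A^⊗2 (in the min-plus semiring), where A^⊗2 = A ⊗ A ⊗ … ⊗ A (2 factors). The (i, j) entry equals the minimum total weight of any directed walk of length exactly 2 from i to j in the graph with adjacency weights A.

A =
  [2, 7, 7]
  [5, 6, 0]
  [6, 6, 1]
A^⊗2 =
  [4, 9, 7]
  [6, 6, 1]
  [7, 7, 2]

Each entry (A^⊗2)_ij equals the minimum over all length-2 walks i = v_0 → v_1 → … → v_2 = j of Σ_t A[v_t][v_{t+1}]. For example, for (i, j) = (0, 2) we minimise over 3 possible intermediate vertex sequences; the minimum is 7, attained along the walk 0 → 1 → 2.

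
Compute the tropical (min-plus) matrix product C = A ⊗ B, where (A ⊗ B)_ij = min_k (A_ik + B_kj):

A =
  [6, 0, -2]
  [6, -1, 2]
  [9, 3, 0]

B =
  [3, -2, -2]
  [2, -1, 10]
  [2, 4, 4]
A ⊗ B =
  [0, -1, 2]
  [1, -2, 4]
  [2, 2, 4]

Apply the min-plus product entry-by-entry:
  C[0][0] = min over k of (A[0][0] + B[0][0] = 6 + 3 = 9, A[0][1] + B[1][0] = 0 + 2 = 2, A[0][2] + B[2][0] = -2 + 2 = 0) = 0 (attained at k = 2)
  C[0][1] = min over k of (A[0][0] + B[0][1] = 6 + -2 = 4, A[0][1] + B[1][1] = 0 + -1 = -1, A[0][2] + B[2][1] = -2 + 4 = 2) = -1 (attained at k = 1)
  C[0][2] = min over k of (A[0][0] + B[0][2] = 6 + -2 = 4, A[0][1] + B[1][2] = 0 + 10 = 10, A[0][2] + B[2][2] = -2 + 4 = 2) = 2 (attained at k = 2)
  C[1][0] = min over k of (A[1][0] + B[0][0] = 6 + 3 = 9, A[1][1] + B[1][0] = -1 + 2 = 1, A[1][2] + B[2][0] = 2 + 2 = 4) = 1 (attained at k = 1)
  C[1][1] = min over k of (A[1][0] + B[0][1] = 6 + -2 = 4, A[1][1] + B[1][1] = -1 + -1 = -2, A[1][2] + B[2][1] = 2 + 4 = 6) = -2 (attained at k = 1)
  C[1][2] = min over k of (A[1][0] + B[0][2] = 6 + -2 = 4, A[1][1] + B[1][2] = -1 + 10 = 9, A[1][2] + B[2][2] = 2 + 4 = 6) = 4 (attained at k = 0)
  C[2][0] = min over k of (A[2][0] + B[0][0] = 9 + 3 = 12, A[2][1] + B[1][0] = 3 + 2 = 5, A[2][2] + B[2][0] = 0 + 2 = 2) = 2 (attained at k = 2)
  C[2][1] = min over k of (A[2][0] + B[0][1] = 9 + -2 = 7, A[2][1] + B[1][1] = 3 + -1 = 2, A[2][2] + B[2][1] = 0 + 4 = 4) = 2 (attained at k = 1)
  C[2][2] = min over k of (A[2][0] + B[0][2] = 9 + -2 = 7, A[2][1] + B[1][2] = 3 + 10 = 13, A[2][2] + B[2][2] = 0 + 4 = 4) = 4 (attained at k = 2)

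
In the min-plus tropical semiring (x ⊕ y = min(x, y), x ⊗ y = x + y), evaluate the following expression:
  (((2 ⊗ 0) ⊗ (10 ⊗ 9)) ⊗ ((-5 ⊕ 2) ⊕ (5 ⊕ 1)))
(((2 ⊗ 0) ⊗ (10 ⊗ 9)) ⊗ ((-5 ⊕ 2) ⊕ (5 ⊕ 1))) = 16

Expand innermost to outermost. Recall ⊕ takes the minimum of its arguments and ⊗ takes their sum. Working out the expression (((2 ⊗ 0) ⊗ (10 ⊗ 9)) ⊗ ((-5 ⊕ 2) ⊕ (5 ⊕ 1))) gives 16.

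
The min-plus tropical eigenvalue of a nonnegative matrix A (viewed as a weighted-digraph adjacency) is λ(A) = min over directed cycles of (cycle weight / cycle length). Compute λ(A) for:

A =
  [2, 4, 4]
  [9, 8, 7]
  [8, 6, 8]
λ(A) = 2

Enumerate directed cycles and compute their means (weight / length). Sample:
  cycle 0 → 0: weight = 2, length = 1, mean = 2/1 ≈ 2.000
  cycle 1 → 1: weight = 8, length = 1, mean = 8/1 ≈ 8.000
  cycle 2 → 2: weight = 8, length = 1, mean = 8/1 ≈ 8.000
  cycle 0 → 1 → 0: weight = 13, length = 2, mean = 13/2 ≈ 6.500
  cycle 0 → 2 → 0: weight = 12, length = 2, mean = 12/2 ≈ 6.000
  cycle 1 → 0 → 1: weight = 13, length = 2, mean = 13/2 ≈ 6.500
Minimum mean = 2.000, attained e.g. along the cycle 0 → 0 with weight 2 and length 1. So λ(A) = 2/1 = 2.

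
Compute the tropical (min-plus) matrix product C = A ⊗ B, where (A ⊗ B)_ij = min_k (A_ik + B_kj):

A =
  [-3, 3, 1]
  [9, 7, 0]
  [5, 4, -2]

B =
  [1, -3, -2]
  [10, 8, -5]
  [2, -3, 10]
A ⊗ B =
  [-2, -6, -5]
  [2, -3, 2]
  [0, -5, -1]

Apply the min-plus product entry-by-entry:
  C[0][0] = min over k of (A[0][0] + B[0][0] = -3 + 1 = -2, A[0][1] + B[1][0] = 3 + 10 = 13, A[0][2] + B[2][0] = 1 + 2 = 3) = -2 (attained at k = 0)
  C[0][1] = min over k of (A[0][0] + B[0][1] = -3 + -3 = -6, A[0][1] + B[1][1] = 3 + 8 = 11, A[0][2] + B[2][1] = 1 + -3 = -2) = -6 (attained at k = 0)
  C[0][2] = min over k of (A[0][0] + B[0][2] = -3 + -2 = -5, A[0][1] + B[1][2] = 3 + -5 = -2, A[0][2] + B[2][2] = 1 + 10 = 11) = -5 (attained at k = 0)
  C[1][0] = min over k of (A[1][0] + B[0][0] = 9 + 1 = 10, A[1][1] + B[1][0] = 7 + 10 = 17, A[1][2] + B[2][0] = 0 + 2 = 2) = 2 (attained at k = 2)
  C[1][1] = min over k of (A[1][0] + B[0][1] = 9 + -3 = 6, A[1][1] + B[1][1] = 7 + 8 = 15, A[1][2] + B[2][1] = 0 + -3 = -3) = -3 (attained at k = 2)
  C[1][2] = min over k of (A[1][0] + B[0][2] = 9 + -2 = 7, A[1][1] + B[1][2] = 7 + -5 = 2, A[1][2] + B[2][2] = 0 + 10 = 10) = 2 (attained at k = 1)
  C[2][0] = min over k of (A[2][0] + B[0][0] = 5 + 1 = 6, A[2][1] + B[1][0] = 4 + 10 = 14, A[2][2] + B[2][0] = -2 + 2 = 0) = 0 (attained at k = 2)
  C[2][1] = min over k of (A[2][0] + B[0][1] = 5 + -3 = 2, A[2][1] + B[1][1] = 4 + 8 = 12, A[2][2] + B[2][1] = -2 + -3 = -5) = -5 (attained at k = 2)
  C[2][2] = min over k of (A[2][0] + B[0][2] = 5 + -2 = 3, A[2][1] + B[1][2] = 4 + -5 = -1, A[2][2] + B[2][2] = -2 + 10 = 8) = -1 (attained at k = 1)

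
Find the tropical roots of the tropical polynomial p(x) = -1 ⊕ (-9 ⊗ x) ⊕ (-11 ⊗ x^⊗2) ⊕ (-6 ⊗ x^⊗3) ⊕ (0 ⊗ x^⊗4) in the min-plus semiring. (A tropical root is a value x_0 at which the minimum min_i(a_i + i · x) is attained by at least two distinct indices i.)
Roots: {-6, -5, 2, 8}

Each tropical root is a break point of the lower envelope of the lines y = a_i + i · x (there are 5 lines, with slopes 0, 1, ..., 4). Only the lines that attain the minimum somewhere contribute to roots; other lines are dominated. Here the surviving (envelope) indices are i = 4, i = 3, i = 2, i = 1, i = 0.
Intersections between consecutive envelope lines give the roots: for adjacent envelope indices i < j the intersection is x = (a_i − a_j) / (j − i). Reading off the sorted break points: {-6, -5, 2, 8}.
Verification: at each break x_0, at least two indices attain the minimum of min_i(a_i + i · x_0).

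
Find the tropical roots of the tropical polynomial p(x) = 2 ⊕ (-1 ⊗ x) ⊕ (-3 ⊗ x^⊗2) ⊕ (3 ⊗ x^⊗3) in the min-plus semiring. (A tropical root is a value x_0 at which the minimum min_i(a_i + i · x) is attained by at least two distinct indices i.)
Roots: {-6, 2, 3}

Each tropical root is a break point of the lower envelope of the lines y = a_i + i · x (there are 4 lines, with slopes 0, 1, ..., 3). Only the lines that attain the minimum somewhere contribute to roots; other lines are dominated. Here the surviving (envelope) indices are i = 3, i = 2, i = 1, i = 0.
Intersections between consecutive envelope lines give the roots: for adjacent envelope indices i < j the intersection is x = (a_i − a_j) / (j − i). Reading off the sorted break points: {-6, 2, 3}.
Verification: at each break x_0, at least two indices attain the minimum of min_i(a_i + i · x_0).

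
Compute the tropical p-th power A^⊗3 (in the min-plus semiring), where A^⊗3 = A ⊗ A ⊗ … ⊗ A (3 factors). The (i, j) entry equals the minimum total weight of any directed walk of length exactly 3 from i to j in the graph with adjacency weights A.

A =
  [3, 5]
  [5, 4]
A^⊗3 =
  [9, 11]
  [11, 12]

Each entry (A^⊗3)_ij equals the minimum over all length-3 walks i = v_0 → v_1 → … → v_3 = j of Σ_t A[v_t][v_{t+1}]. For example, for (i, j) = (0, 1) we minimise over 4 possible intermediate vertex sequences; the minimum is 11, attained along the walk 0 → 0 → 0 → 1.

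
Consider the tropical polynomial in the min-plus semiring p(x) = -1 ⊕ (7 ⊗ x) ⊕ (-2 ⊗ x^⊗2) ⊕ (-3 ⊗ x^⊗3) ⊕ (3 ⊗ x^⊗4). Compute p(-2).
p(-2) = -9

A tropical monomial a ⊗ x^⊗i evaluates to a + i · x. Evaluating each term at x = -2:
  Term 0 contributes -1 + 0 · -2 = -1
  Term 1 contributes 7 + 1 · -2 = 5
  Term 2 contributes -2 + 2 · -2 = -6
  Term 3 contributes -3 + 3 · -2 = -9
  Term 4 contributes 3 + 4 · -2 = -5
p(-2) = ⊕ of these = min[-1, 5, -6, -9, -5] = -9.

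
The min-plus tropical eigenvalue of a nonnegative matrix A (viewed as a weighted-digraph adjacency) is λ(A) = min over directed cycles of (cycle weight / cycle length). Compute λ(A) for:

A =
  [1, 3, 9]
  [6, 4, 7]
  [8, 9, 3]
λ(A) = 1

Enumerate directed cycles and compute their means (weight / length). Sample:
  cycle 0 → 0: weight = 1, length = 1, mean = 1/1 ≈ 1.000
  cycle 1 → 1: weight = 4, length = 1, mean = 4/1 ≈ 4.000
  cycle 2 → 2: weight = 3, length = 1, mean = 3/1 ≈ 3.000
  cycle 0 → 1 → 0: weight = 9, length = 2, mean = 9/2 ≈ 4.500
  cycle 0 → 2 → 0: weight = 17, length = 2, mean = 17/2 ≈ 8.500
  cycle 1 → 0 → 1: weight = 9, length = 2, mean = 9/2 ≈ 4.500
Minimum mean = 1.000, attained e.g. along the cycle 0 → 0 with weight 1 and length 1. So λ(A) = 1/1 = 1.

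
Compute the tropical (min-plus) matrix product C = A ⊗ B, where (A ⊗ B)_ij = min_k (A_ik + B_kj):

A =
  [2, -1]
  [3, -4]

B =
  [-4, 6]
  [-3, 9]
A ⊗ B =
  [-4, 8]
  [-7, 5]

Apply the min-plus product entry-by-entry:
  C[0][0] = min over k of (A[0][0] + B[0][0] = 2 + -4 = -2, A[0][1] + B[1][0] = -1 + -3 = -4) = -4 (attained at k = 1)
  C[0][1] = min over k of (A[0][0] + B[0][1] = 2 + 6 = 8, A[0][1] + B[1][1] = -1 + 9 = 8) = 8 (attained at k = 0)
  C[1][0] = min over k of (A[1][0] + B[0][0] = 3 + -4 = -1, A[1][1] + B[1][0] = -4 + -3 = -7) = -7 (attained at k = 1)
  C[1][1] = min over k of (A[1][0] + B[0][1] = 3 + 6 = 9, A[1][1] + B[1][1] = -4 + 9 = 5) = 5 (attained at k = 1)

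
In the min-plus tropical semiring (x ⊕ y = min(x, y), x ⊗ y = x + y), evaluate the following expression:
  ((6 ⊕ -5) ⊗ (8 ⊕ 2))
((6 ⊕ -5) ⊗ (8 ⊕ 2)) = -3

Expand innermost to outermost. Recall ⊕ takes the minimum of its arguments and ⊗ takes their sum. Working out the expression ((6 ⊕ -5) ⊗ (8 ⊕ 2)) gives -3.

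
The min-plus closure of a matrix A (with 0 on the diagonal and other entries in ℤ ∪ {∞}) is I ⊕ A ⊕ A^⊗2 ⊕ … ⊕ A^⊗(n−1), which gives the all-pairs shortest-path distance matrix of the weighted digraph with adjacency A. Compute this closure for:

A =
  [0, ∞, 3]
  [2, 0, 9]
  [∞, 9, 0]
Closure =
  [0, 12, 3]
  [2, 0, 5]
  [11, 9, 0]

This is the Floyd-Warshall all-pairs shortest-path computation. For each intermediate vertex k = 0, 1, …, 2, update dist[i][j] ← min(dist[i][j], dist[i][k] + dist[k][j]). The final matrix gives, for each (i, j), the minimum total weight of any directed path from i to j (possibly empty when i = j).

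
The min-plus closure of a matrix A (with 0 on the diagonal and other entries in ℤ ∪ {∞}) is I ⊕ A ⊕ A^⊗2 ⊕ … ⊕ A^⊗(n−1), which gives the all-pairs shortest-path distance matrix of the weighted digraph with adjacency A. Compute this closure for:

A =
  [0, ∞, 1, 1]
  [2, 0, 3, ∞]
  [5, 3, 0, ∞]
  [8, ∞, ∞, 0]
Closure =
  [0, 4, 1, 1]
  [2, 0, 3, 3]
  [5, 3, 0, 6]
  [8, 12, 9, 0]

This is the Floyd-Warshall all-pairs shortest-path computation. For each intermediate vertex k = 0, 1, …, 3, update dist[i][j] ← min(dist[i][j], dist[i][k] + dist[k][j]). The final matrix gives, for each (i, j), the minimum total weight of any directed path from i to j (possibly empty when i = j).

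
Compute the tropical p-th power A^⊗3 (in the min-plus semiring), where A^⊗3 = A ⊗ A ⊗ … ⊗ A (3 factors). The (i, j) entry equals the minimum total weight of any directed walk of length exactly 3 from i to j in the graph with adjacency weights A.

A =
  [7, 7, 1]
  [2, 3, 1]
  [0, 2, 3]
A^⊗3 =
  [4, 6, 2]
  [3, 5, 2]
  [1, 3, 4]

Each entry (A^⊗3)_ij equals the minimum over all length-3 walks i = v_0 → v_1 → … → v_3 = j of Σ_t A[v_t][v_{t+1}]. For example, for (i, j) = (0, 2) we minimise over 9 possible intermediate vertex sequences; the minimum is 2, attained along the walk 0 → 2 → 0 → 2.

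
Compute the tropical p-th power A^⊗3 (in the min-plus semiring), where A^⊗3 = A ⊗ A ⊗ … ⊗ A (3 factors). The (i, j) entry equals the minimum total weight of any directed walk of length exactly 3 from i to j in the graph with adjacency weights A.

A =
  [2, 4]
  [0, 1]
A^⊗3 =
  [5, 6]
  [2, 3]

Each entry (A^⊗3)_ij equals the minimum over all length-3 walks i = v_0 → v_1 → … → v_3 = j of Σ_t A[v_t][v_{t+1}]. For example, for (i, j) = (0, 1) we minimise over 4 possible intermediate vertex sequences; the minimum is 6, attained along the walk 0 → 1 → 1 → 1.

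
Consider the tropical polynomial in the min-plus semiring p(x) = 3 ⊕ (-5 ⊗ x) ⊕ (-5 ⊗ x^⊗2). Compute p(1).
p(1) = -4

A tropical monomial a ⊗ x^⊗i evaluates to a + i · x. Evaluating each term at x = 1:
  Term 0 contributes 3 + 0 · 1 = 3
  Term 1 contributes -5 + 1 · 1 = -4
  Term 2 contributes -5 + 2 · 1 = -3
p(1) = ⊕ of these = min[3, -4, -3] = -4.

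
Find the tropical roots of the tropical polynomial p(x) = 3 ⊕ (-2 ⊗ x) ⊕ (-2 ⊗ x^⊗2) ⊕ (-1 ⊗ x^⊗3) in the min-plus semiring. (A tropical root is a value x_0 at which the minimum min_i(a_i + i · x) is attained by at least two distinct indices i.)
Roots: {-1, 0, 5}

Each tropical root is a break point of the lower envelope of the lines y = a_i + i · x (there are 4 lines, with slopes 0, 1, ..., 3). Only the lines that attain the minimum somewhere contribute to roots; other lines are dominated. Here the surviving (envelope) indices are i = 3, i = 2, i = 1, i = 0.
Intersections between consecutive envelope lines give the roots: for adjacent envelope indices i < j the intersection is x = (a_i − a_j) / (j − i). Reading off the sorted break points: {-1, 0, 5}.
Verification: at each break x_0, at least two indices attain the minimum of min_i(a_i + i · x_0).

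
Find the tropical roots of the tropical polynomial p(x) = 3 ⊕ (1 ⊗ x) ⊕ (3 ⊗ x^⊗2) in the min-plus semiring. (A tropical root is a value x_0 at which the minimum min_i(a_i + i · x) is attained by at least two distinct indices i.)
Roots: {-2, 2}

Each tropical root is a break point of the lower envelope of the lines y = a_i + i · x (there are 3 lines, with slopes 0, 1, ..., 2). Only the lines that attain the minimum somewhere contribute to roots; other lines are dominated. Here the surviving (envelope) indices are i = 2, i = 1, i = 0.
Intersections between consecutive envelope lines give the roots: for adjacent envelope indices i < j the intersection is x = (a_i − a_j) / (j − i). Reading off the sorted break points: {-2, 2}.
Verification: at each break x_0, at least two indices attain the minimum of min_i(a_i + i · x_0).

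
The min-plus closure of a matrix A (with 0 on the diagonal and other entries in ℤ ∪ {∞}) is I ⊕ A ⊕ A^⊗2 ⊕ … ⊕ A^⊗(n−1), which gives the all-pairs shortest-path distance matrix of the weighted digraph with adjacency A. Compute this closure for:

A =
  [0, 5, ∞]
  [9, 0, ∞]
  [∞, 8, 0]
Closure =
  [0, 5, ∞]
  [9, 0, ∞]
  [17, 8, 0]

This is the Floyd-Warshall all-pairs shortest-path computation. For each intermediate vertex k = 0, 1, …, 2, update dist[i][j] ← min(dist[i][j], dist[i][k] + dist[k][j]). The final matrix gives, for each (i, j), the minimum total weight of any directed path from i to j (possibly empty when i = j).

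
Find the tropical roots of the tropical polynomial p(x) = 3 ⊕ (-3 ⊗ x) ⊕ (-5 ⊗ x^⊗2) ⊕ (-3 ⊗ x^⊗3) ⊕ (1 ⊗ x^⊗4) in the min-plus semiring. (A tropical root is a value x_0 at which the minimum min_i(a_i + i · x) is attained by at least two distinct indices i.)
Roots: {-4, -2, 2, 6}

Each tropical root is a break point of the lower envelope of the lines y = a_i + i · x (there are 5 lines, with slopes 0, 1, ..., 4). Only the lines that attain the minimum somewhere contribute to roots; other lines are dominated. Here the surviving (envelope) indices are i = 4, i = 3, i = 2, i = 1, i = 0.
Intersections between consecutive envelope lines give the roots: for adjacent envelope indices i < j the intersection is x = (a_i − a_j) / (j − i). Reading off the sorted break points: {-4, -2, 2, 6}.
Verification: at each break x_0, at least two indices attain the minimum of min_i(a_i + i · x_0).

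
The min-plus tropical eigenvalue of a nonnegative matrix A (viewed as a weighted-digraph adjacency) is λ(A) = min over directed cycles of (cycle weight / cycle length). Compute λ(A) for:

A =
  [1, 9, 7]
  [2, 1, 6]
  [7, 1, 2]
λ(A) = 1

Enumerate directed cycles and compute their means (weight / length). Sample:
  cycle 0 → 0: weight = 1, length = 1, mean = 1/1 ≈ 1.000
  cycle 1 → 1: weight = 1, length = 1, mean = 1/1 ≈ 1.000
  cycle 2 → 2: weight = 2, length = 1, mean = 2/1 ≈ 2.000
  cycle 0 → 1 → 0: weight = 11, length = 2, mean = 11/2 ≈ 5.500
  cycle 0 → 2 → 0: weight = 14, length = 2, mean = 14/2 ≈ 7.000
  cycle 1 → 0 → 1: weight = 11, length = 2, mean = 11/2 ≈ 5.500
Minimum mean = 1.000, attained e.g. along the cycle 0 → 0 with weight 1 and length 1. So λ(A) = 1/1 = 1.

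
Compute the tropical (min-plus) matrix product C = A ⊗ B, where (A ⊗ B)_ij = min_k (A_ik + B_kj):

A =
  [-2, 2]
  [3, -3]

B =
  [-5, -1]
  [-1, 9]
A ⊗ B =
  [-7, -3]
  [-4, 2]

Apply the min-plus product entry-by-entry:
  C[0][0] = min over k of (A[0][0] + B[0][0] = -2 + -5 = -7, A[0][1] + B[1][0] = 2 + -1 = 1) = -7 (attained at k = 0)
  C[0][1] = min over k of (A[0][0] + B[0][1] = -2 + -1 = -3, A[0][1] + B[1][1] = 2 + 9 = 11) = -3 (attained at k = 0)
  C[1][0] = min over k of (A[1][0] + B[0][0] = 3 + -5 = -2, A[1][1] + B[1][0] = -3 + -1 = -4) = -4 (attained at k = 1)
  C[1][1] = min over k of (A[1][0] + B[0][1] = 3 + -1 = 2, A[1][1] + B[1][1] = -3 + 9 = 6) = 2 (attained at k = 0)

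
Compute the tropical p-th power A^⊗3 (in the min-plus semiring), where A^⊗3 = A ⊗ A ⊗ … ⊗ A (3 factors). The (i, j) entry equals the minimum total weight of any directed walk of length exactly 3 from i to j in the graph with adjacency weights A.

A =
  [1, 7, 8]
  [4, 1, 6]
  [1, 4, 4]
A^⊗3 =
  [3, 9, 10]
  [6, 3, 8]
  [3, 6, 10]

Each entry (A^⊗3)_ij equals the minimum over all length-3 walks i = v_0 → v_1 → … → v_3 = j of Σ_t A[v_t][v_{t+1}]. For example, for (i, j) = (0, 2) we minimise over 9 possible intermediate vertex sequences; the minimum is 10, attained along the walk 0 → 0 → 0 → 2.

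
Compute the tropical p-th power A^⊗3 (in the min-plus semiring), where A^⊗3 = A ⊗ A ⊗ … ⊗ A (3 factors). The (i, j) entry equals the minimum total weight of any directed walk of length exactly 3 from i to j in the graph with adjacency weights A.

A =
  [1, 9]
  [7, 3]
A^⊗3 =
  [3, 11]
  [9, 9]

Each entry (A^⊗3)_ij equals the minimum over all length-3 walks i = v_0 → v_1 → … → v_3 = j of Σ_t A[v_t][v_{t+1}]. For example, for (i, j) = (0, 1) we minimise over 4 possible intermediate vertex sequences; the minimum is 11, attained along the walk 0 → 0 → 0 → 1.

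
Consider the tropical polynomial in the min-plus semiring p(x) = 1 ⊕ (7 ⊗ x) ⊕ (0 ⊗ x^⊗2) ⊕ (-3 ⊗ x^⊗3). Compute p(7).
p(7) = 1

A tropical monomial a ⊗ x^⊗i evaluates to a + i · x. Evaluating each term at x = 7:
  Term 0 contributes 1 + 0 · 7 = 1
  Term 1 contributes 7 + 1 · 7 = 14
  Term 2 contributes 0 + 2 · 7 = 14
  Term 3 contributes -3 + 3 · 7 = 18
p(7) = ⊕ of these = min[1, 14, 14, 18] = 1.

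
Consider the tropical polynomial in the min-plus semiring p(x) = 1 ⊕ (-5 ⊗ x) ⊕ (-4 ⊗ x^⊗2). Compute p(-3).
p(-3) = -10

A tropical monomial a ⊗ x^⊗i evaluates to a + i · x. Evaluating each term at x = -3:
  Term 0 contributes 1 + 0 · -3 = 1
  Term 1 contributes -5 + 1 · -3 = -8
  Term 2 contributes -4 + 2 · -3 = -10
p(-3) = ⊕ of these = min[1, -8, -10] = -10.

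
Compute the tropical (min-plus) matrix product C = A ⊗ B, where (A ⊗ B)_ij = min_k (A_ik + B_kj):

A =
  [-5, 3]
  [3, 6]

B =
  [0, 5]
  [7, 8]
A ⊗ B =
  [-5, 0]
  [3, 8]

Apply the min-plus product entry-by-entry:
  C[0][0] = min over k of (A[0][0] + B[0][0] = -5 + 0 = -5, A[0][1] + B[1][0] = 3 + 7 = 10) = -5 (attained at k = 0)
  C[0][1] = min over k of (A[0][0] + B[0][1] = -5 + 5 = 0, A[0][1] + B[1][1] = 3 + 8 = 11) = 0 (attained at k = 0)
  C[1][0] = min over k of (A[1][0] + B[0][0] = 3 + 0 = 3, A[1][1] + B[1][0] = 6 + 7 = 13) = 3 (attained at k = 0)
  C[1][1] = min over k of (A[1][0] + B[0][1] = 3 + 5 = 8, A[1][1] + B[1][1] = 6 + 8 = 14) = 8 (attained at k = 0)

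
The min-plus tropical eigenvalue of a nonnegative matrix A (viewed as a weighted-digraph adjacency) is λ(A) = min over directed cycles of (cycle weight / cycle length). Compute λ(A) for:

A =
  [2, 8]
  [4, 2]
λ(A) = 2

Enumerate directed cycles and compute their means (weight / length). Sample:
  cycle 0 → 0: weight = 2, length = 1, mean = 2/1 ≈ 2.000
  cycle 1 → 1: weight = 2, length = 1, mean = 2/1 ≈ 2.000
  cycle 0 → 1 → 0: weight = 12, length = 2, mean = 12/2 ≈ 6.000
  cycle 1 → 0 → 1: weight = 12, length = 2, mean = 12/2 ≈ 6.000
Minimum mean = 2.000, attained e.g. along the cycle 0 → 0 with weight 2 and length 1. So λ(A) = 2/1 = 2.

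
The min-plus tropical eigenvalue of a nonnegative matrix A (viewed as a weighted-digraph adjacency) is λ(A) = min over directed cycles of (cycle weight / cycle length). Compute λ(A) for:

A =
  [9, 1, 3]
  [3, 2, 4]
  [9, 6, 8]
λ(A) = 2

Enumerate directed cycles and compute their means (weight / length). Sample:
  cycle 0 → 0: weight = 9, length = 1, mean = 9/1 ≈ 9.000
  cycle 1 → 1: weight = 2, length = 1, mean = 2/1 ≈ 2.000
  cycle 2 → 2: weight = 8, length = 1, mean = 8/1 ≈ 8.000
  cycle 0 → 1 → 0: weight = 4, length = 2, mean = 4/2 ≈ 2.000
  cycle 0 → 2 → 0: weight = 12, length = 2, mean = 12/2 ≈ 6.000
  cycle 1 → 0 → 1: weight = 4, length = 2, mean = 4/2 ≈ 2.000
Minimum mean = 2.000, attained e.g. along the cycle 1 → 1 with weight 2 and length 1. So λ(A) = 2/1 = 2.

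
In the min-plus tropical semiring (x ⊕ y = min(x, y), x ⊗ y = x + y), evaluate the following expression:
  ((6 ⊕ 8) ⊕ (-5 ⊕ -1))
((6 ⊕ 8) ⊕ (-5 ⊕ -1)) = -5

Expand innermost to outermost. Recall ⊕ takes the minimum of its arguments and ⊗ takes their sum. Working out the expression ((6 ⊕ 8) ⊕ (-5 ⊕ -1)) gives -5.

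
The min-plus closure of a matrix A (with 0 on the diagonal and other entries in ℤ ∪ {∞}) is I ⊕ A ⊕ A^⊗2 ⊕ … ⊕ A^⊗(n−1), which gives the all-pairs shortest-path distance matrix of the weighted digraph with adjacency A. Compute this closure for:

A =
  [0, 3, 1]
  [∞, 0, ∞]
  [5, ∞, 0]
Closure =
  [0, 3, 1]
  [∞, 0, ∞]
  [5, 8, 0]

This is the Floyd-Warshall all-pairs shortest-path computation. For each intermediate vertex k = 0, 1, …, 2, update dist[i][j] ← min(dist[i][j], dist[i][k] + dist[k][j]). The final matrix gives, for each (i, j), the minimum total weight of any directed path from i to j (possibly empty when i = j).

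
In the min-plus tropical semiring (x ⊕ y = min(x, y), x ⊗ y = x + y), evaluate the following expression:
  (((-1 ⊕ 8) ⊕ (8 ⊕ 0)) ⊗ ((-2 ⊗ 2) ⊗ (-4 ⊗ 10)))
(((-1 ⊕ 8) ⊕ (8 ⊕ 0)) ⊗ ((-2 ⊗ 2) ⊗ (-4 ⊗ 10))) = 5

Expand innermost to outermost. Recall ⊕ takes the minimum of its arguments and ⊗ takes their sum. Working out the expression (((-1 ⊕ 8) ⊕ (8 ⊕ 0)) ⊗ ((-2 ⊗ 2) ⊗ (-4 ⊗ 10))) gives 5.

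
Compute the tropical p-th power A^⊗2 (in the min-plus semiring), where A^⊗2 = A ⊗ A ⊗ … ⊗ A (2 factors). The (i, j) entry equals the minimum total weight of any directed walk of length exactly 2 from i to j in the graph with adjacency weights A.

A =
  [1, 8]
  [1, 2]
A^⊗2 =
  [2, 9]
  [2, 4]

Each entry (A^⊗2)_ij equals the minimum over all length-2 walks i = v_0 → v_1 → … → v_2 = j of Σ_t A[v_t][v_{t+1}]. For example, for (i, j) = (0, 1) we minimise over 2 possible intermediate vertex sequences; the minimum is 9, attained along the walk 0 → 0 → 1.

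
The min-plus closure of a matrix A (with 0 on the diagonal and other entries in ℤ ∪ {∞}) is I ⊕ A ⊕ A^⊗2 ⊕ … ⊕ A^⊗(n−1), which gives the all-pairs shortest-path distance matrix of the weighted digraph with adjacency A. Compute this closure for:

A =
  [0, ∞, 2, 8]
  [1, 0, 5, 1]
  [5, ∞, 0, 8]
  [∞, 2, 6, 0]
Closure =
  [0, 10, 2, 8]
  [1, 0, 3, 1]
  [5, 10, 0, 8]
  [3, 2, 5, 0]

This is the Floyd-Warshall all-pairs shortest-path computation. For each intermediate vertex k = 0, 1, …, 3, update dist[i][j] ← min(dist[i][j], dist[i][k] + dist[k][j]). The final matrix gives, for each (i, j), the minimum total weight of any directed path from i to j (possibly empty when i = j).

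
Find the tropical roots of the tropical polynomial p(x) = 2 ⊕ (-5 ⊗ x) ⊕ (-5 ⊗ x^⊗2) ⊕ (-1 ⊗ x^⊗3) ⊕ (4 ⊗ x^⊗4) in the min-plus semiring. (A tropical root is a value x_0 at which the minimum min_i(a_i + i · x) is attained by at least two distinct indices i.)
Roots: {-5, -4, 0, 7}

Each tropical root is a break point of the lower envelope of the lines y = a_i + i · x (there are 5 lines, with slopes 0, 1, ..., 4). Only the lines that attain the minimum somewhere contribute to roots; other lines are dominated. Here the surviving (envelope) indices are i = 4, i = 3, i = 2, i = 1, i = 0.
Intersections between consecutive envelope lines give the roots: for adjacent envelope indices i < j the intersection is x = (a_i − a_j) / (j − i). Reading off the sorted break points: {-5, -4, 0, 7}.
Verification: at each break x_0, at least two indices attain the minimum of min_i(a_i + i · x_0).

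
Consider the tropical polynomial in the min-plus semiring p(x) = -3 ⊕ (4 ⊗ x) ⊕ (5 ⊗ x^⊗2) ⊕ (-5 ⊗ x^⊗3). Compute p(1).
p(1) = -3

A tropical monomial a ⊗ x^⊗i evaluates to a + i · x. Evaluating each term at x = 1:
  Term 0 contributes -3 + 0 · 1 = -3
  Term 1 contributes 4 + 1 · 1 = 5
  Term 2 contributes 5 + 2 · 1 = 7
  Term 3 contributes -5 + 3 · 1 = -2
p(1) = ⊕ of these = min[-3, 5, 7, -2] = -3.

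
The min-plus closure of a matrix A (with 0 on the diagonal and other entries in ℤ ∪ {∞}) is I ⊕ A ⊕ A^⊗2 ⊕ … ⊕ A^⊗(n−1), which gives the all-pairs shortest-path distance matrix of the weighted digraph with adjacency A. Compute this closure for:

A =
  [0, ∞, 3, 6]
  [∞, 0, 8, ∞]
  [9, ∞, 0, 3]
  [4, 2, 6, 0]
Closure =
  [0, 8, 3, 6]
  [15, 0, 8, 11]
  [7, 5, 0, 3]
  [4, 2, 6, 0]

This is the Floyd-Warshall all-pairs shortest-path computation. For each intermediate vertex k = 0, 1, …, 3, update dist[i][j] ← min(dist[i][j], dist[i][k] + dist[k][j]). The final matrix gives, for each (i, j), the minimum total weight of any directed path from i to j (possibly empty when i = j).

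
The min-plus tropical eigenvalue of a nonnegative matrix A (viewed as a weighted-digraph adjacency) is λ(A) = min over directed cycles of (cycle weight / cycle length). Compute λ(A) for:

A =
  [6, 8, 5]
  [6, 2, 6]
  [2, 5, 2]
λ(A) = 2

Enumerate directed cycles and compute their means (weight / length). Sample:
  cycle 0 → 0: weight = 6, length = 1, mean = 6/1 ≈ 6.000
  cycle 1 → 1: weight = 2, length = 1, mean = 2/1 ≈ 2.000
  cycle 2 → 2: weight = 2, length = 1, mean = 2/1 ≈ 2.000
  cycle 0 → 1 → 0: weight = 14, length = 2, mean = 14/2 ≈ 7.000
  cycle 0 → 2 → 0: weight = 7, length = 2, mean = 7/2 ≈ 3.500
  cycle 1 → 0 → 1: weight = 14, length = 2, mean = 14/2 ≈ 7.000
Minimum mean = 2.000, attained e.g. along the cycle 1 → 1 with weight 2 and length 1. So λ(A) = 2/1 = 2.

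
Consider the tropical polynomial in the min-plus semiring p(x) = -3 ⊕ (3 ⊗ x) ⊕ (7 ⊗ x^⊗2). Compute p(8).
p(8) = -3

A tropical monomial a ⊗ x^⊗i evaluates to a + i · x. Evaluating each term at x = 8:
  Term 0 contributes -3 + 0 · 8 = -3
  Term 1 contributes 3 + 1 · 8 = 11
  Term 2 contributes 7 + 2 · 8 = 23
p(8) = ⊕ of these = min[-3, 11, 23] = -3.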